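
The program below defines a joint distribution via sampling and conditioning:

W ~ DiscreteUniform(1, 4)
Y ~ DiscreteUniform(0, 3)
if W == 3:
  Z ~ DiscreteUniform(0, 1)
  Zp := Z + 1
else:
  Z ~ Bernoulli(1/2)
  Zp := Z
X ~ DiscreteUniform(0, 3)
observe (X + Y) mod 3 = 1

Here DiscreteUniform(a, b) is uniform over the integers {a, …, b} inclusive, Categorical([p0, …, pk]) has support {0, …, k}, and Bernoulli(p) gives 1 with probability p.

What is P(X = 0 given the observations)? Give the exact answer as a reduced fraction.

P(X = 0 | obs) = 1/5

Enumerate traces; 40 have nonzero weight after conditioning:
  (W=1, Y=0, Z=0, X=1) weight 1/128
  (W=1, Y=0, Z=1, X=1) weight 1/128
  (W=1, Y=1, Z=0, X=0) weight 1/128
  (W=1, Y=1, Z=0, X=3) weight 1/128
  (W=1, Y=1, Z=1, X=0) weight 1/128
  (W=1, Y=1, Z=1, X=3) weight 1/128
  (W=1, Y=2, Z=0, X=2) weight 1/128
  (W=1, Y=2, Z=1, X=2) weight 1/128
  … 32 more
Group by X:
  weight(X=0) = 1/16
  weight(X=1) = 1/8
  weight(X=2) = 1/16
  weight(X=3) = 1/16
Total weight = 1/16 + 1/8 + 1/16 + 1/16 = 5/16
P(X=0 | obs) = 1/16 / 5/16 = 1/5
P(X=1 | obs) = 1/8 / 5/16 = 2/5
P(X=2 | obs) = 1/16 / 5/16 = 1/5
P(X=3 | obs) = 1/16 / 5/16 = 1/5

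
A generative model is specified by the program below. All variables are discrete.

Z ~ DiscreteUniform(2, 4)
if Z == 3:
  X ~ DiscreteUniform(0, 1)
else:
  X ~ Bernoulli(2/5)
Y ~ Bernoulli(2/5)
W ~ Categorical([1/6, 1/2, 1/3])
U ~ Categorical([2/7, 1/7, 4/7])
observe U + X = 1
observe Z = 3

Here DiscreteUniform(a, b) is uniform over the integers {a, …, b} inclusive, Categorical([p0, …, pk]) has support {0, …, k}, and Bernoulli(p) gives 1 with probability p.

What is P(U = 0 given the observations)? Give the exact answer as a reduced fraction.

Enumerate traces; 12 have nonzero weight after conditioning:
  (Z=3, X=0, Y=0, W=0, U=1) weight 1/420
  (Z=3, X=0, Y=0, W=1, U=1) weight 1/140
  (Z=3, X=0, Y=0, W=2, U=1) weight 1/210
  (Z=3, X=0, Y=1, W=0, U=1) weight 1/630
  (Z=3, X=0, Y=1, W=1, U=1) weight 1/210
  (Z=3, X=0, Y=1, W=2, U=1) weight 1/315
  (Z=3, X=1, Y=0, W=0, U=0) weight 1/210
  (Z=3, X=1, Y=0, W=1, U=0) weight 1/70
  … 4 more
Group by U:
  weight(U=0) = 1/21
  weight(U=1) = 1/42
Total weight = 1/21 + 1/42 = 1/14
P(U=0 | obs) = 1/21 / 1/14 = 2/3
P(U=1 | obs) = 1/42 / 1/14 = 1/3

P(U = 0 | obs) = 2/3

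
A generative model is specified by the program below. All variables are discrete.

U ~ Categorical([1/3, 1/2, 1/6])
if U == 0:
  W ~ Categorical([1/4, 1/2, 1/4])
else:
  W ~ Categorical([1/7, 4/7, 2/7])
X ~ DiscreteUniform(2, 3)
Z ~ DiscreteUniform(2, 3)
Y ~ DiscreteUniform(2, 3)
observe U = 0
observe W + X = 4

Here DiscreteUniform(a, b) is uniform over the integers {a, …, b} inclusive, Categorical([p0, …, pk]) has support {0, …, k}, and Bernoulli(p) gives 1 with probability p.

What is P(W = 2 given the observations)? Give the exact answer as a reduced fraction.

Enumerate traces; 8 have nonzero weight after conditioning:
  (U=0, W=1, X=3, Z=2, Y=2) weight 1/48
  (U=0, W=1, X=3, Z=2, Y=3) weight 1/48
  (U=0, W=1, X=3, Z=3, Y=2) weight 1/48
  (U=0, W=1, X=3, Z=3, Y=3) weight 1/48
  (U=0, W=2, X=2, Z=2, Y=2) weight 1/96
  (U=0, W=2, X=2, Z=2, Y=3) weight 1/96
  (U=0, W=2, X=2, Z=3, Y=2) weight 1/96
  (U=0, W=2, X=2, Z=3, Y=3) weight 1/96
Group by W:
  weight(W=1) = 1/12
  weight(W=2) = 1/24
Total weight = 1/12 + 1/24 = 1/8
P(W=1 | obs) = 1/12 / 1/8 = 2/3
P(W=2 | obs) = 1/24 / 1/8 = 1/3

P(W = 2 | obs) = 1/3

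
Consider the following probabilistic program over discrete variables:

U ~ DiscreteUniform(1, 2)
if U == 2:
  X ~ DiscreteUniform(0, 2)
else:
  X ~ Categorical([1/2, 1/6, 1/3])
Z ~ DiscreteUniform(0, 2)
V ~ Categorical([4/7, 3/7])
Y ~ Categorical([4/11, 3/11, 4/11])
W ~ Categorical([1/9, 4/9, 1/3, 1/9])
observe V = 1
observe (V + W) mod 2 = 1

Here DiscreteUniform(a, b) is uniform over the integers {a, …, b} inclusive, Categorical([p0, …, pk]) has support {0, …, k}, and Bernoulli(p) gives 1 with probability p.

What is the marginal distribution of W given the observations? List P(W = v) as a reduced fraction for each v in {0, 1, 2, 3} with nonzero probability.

Enumerate traces; 108 have nonzero weight after conditioning:
  (U=1, X=0, Z=0, V=1, Y=0, W=0) weight 1/693
  (U=1, X=0, Z=0, V=1, Y=0, W=2) weight 1/231
  (U=1, X=0, Z=0, V=1, Y=1, W=0) weight 1/924
  (U=1, X=0, Z=0, V=1, Y=1, W=2) weight 1/308
  (U=1, X=0, Z=0, V=1, Y=2, W=0) weight 1/693
  (U=1, X=0, Z=0, V=1, Y=2, W=2) weight 1/231
  (U=1, X=0, Z=1, V=1, Y=0, W=0) weight 1/693
  (U=1, X=0, Z=1, V=1, Y=0, W=2) weight 1/231
  … 100 more
Group by W:
  weight(W=0) = 1/21
  weight(W=2) = 1/7
Total weight = 1/21 + 1/7 = 4/21
P(W=0 | obs) = 1/21 / 4/21 = 1/4
P(W=2 | obs) = 1/7 / 4/21 = 3/4

P(W=0) = 1/4, P(W=2) = 3/4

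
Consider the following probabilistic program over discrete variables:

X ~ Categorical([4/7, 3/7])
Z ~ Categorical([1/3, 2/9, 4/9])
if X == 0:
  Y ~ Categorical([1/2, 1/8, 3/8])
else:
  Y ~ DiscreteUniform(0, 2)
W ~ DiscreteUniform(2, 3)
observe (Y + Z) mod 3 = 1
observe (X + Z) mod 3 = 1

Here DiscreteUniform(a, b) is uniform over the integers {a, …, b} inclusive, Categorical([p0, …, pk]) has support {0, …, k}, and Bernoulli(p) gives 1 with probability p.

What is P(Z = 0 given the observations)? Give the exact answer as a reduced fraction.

Enumerate traces; 4 have nonzero weight after conditioning:
  (X=0, Z=1, Y=0, W=2) weight 2/63
  (X=0, Z=1, Y=0, W=3) weight 2/63
  (X=1, Z=0, Y=1, W=2) weight 1/42
  (X=1, Z=0, Y=1, W=3) weight 1/42
Group by Z:
  weight(Z=0) = 1/21
  weight(Z=1) = 4/63
Total weight = 1/21 + 4/63 = 1/9
P(Z=0 | obs) = 1/21 / 1/9 = 3/7
P(Z=1 | obs) = 4/63 / 1/9 = 4/7

P(Z = 0 | obs) = 3/7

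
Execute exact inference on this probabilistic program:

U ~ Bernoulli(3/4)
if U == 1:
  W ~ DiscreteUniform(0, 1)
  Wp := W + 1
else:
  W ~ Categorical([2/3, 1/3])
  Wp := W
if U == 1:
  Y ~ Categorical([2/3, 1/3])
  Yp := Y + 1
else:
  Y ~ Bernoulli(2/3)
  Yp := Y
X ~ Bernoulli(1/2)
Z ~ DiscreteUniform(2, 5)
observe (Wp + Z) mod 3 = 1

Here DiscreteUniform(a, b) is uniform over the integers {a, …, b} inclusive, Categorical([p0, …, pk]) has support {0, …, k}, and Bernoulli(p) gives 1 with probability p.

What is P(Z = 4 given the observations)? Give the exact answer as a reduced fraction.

P(Z = 4 | obs) = 4/33

Enumerate traces; 20 have nonzero weight after conditioning:
  (U=0, W=0, Y=0, X=0, Z=4) weight 1/144
  (U=0, W=0, Y=0, X=1, Z=4) weight 1/144
  (U=0, W=0, Y=1, X=0, Z=4) weight 1/72
  (U=0, W=0, Y=1, X=1, Z=4) weight 1/72
  (U=0, W=1, Y=0, X=0, Z=3) weight 1/288
  (U=0, W=1, Y=0, X=1, Z=3) weight 1/288
  (U=0, W=1, Y=1, X=0, Z=3) weight 1/144
  (U=0, W=1, Y=1, X=1, Z=3) weight 1/144
  (U=1, W=1, Y=0, X=0, Z=2) weight 1/32
  (U=1, W=1, Y=0, X=0, Z=5) weight 1/32
  … 10 more
Group by Z:
  weight(Z=2) = 3/32
  weight(Z=3) = 11/96
  weight(Z=4) = 1/24
  weight(Z=5) = 3/32
Total weight = 3/32 + 11/96 + 1/24 + 3/32 = 11/32
P(Z=2 | obs) = 3/32 / 11/32 = 3/11
P(Z=3 | obs) = 11/96 / 11/32 = 1/3
P(Z=4 | obs) = 1/24 / 11/32 = 4/33
P(Z=5 | obs) = 3/32 / 11/32 = 3/11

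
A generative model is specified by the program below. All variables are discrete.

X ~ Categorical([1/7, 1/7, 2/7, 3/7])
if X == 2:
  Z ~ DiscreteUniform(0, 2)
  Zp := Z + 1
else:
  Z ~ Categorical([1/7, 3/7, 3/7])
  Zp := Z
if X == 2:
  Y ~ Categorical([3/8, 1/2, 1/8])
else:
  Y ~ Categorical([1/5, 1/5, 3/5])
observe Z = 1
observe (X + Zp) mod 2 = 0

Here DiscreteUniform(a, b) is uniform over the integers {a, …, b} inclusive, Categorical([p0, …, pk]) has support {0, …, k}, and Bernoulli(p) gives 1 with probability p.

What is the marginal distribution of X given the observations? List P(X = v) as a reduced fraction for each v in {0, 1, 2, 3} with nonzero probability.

P(X=1) = 9/50, P(X=2) = 7/25, P(X=3) = 27/50

Enumerate traces; 9 have nonzero weight after conditioning:
  (X=1, Z=1, Y=0) weight 3/245
  (X=1, Z=1, Y=1) weight 3/245
  (X=1, Z=1, Y=2) weight 9/245
  (X=2, Z=1, Y=0) weight 1/28
  (X=2, Z=1, Y=1) weight 1/21
  (X=2, Z=1, Y=2) weight 1/84
  (X=3, Z=1, Y=0) weight 9/245
  (X=3, Z=1, Y=1) weight 9/245
  … 1 more
Group by X:
  weight(X=1) = 3/49
  weight(X=2) = 2/21
  weight(X=3) = 9/49
Total weight = 3/49 + 2/21 + 9/49 = 50/147
P(X=1 | obs) = 3/49 / 50/147 = 9/50
P(X=2 | obs) = 2/21 / 50/147 = 7/25
P(X=3 | obs) = 9/49 / 50/147 = 27/50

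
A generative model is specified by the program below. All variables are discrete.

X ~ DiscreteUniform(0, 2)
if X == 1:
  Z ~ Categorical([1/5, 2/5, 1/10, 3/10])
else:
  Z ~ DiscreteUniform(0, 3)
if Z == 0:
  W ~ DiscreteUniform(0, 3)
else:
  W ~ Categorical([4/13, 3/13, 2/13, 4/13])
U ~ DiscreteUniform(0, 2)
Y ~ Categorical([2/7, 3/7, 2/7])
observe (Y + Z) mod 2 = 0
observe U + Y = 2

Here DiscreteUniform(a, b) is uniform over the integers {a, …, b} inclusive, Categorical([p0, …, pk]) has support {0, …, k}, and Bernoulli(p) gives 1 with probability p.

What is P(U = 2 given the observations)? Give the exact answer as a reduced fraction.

Enumerate traces; 72 have nonzero weight after conditioning:
  (X=0, Z=0, W=0, U=0, Y=2) weight 1/504
  (X=0, Z=0, W=0, U=2, Y=0) weight 1/504
  (X=0, Z=0, W=1, U=0, Y=2) weight 1/504
  (X=0, Z=0, W=1, U=2, Y=0) weight 1/504
  (X=0, Z=0, W=2, U=0, Y=2) weight 1/504
  (X=0, Z=0, W=2, U=2, Y=0) weight 1/504
  (X=0, Z=0, W=3, U=0, Y=2) weight 1/504
  (X=0, Z=0, W=3, U=2, Y=0) weight 1/504
  (X=0, Z=1, W=0, U=1, Y=1) weight 1/273
  … 63 more
Group by U:
  weight(U=0) = 13/315
  weight(U=1) = 17/210
  weight(U=2) = 13/315
Total weight = 13/315 + 17/210 + 13/315 = 103/630
P(U=0 | obs) = 13/315 / 103/630 = 26/103
P(U=1 | obs) = 17/210 / 103/630 = 51/103
P(U=2 | obs) = 13/315 / 103/630 = 26/103

P(U = 2 | obs) = 26/103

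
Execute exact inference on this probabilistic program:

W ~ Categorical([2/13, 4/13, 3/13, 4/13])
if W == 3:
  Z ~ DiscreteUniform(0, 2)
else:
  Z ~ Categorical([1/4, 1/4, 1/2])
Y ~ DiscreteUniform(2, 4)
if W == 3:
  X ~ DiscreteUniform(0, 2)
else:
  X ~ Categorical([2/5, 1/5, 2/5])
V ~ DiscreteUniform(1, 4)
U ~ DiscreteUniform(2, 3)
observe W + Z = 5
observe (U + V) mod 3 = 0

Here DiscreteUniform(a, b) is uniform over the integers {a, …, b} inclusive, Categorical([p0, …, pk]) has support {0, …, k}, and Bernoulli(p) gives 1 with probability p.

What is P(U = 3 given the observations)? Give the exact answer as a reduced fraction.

P(U = 3 | obs) = 1/3

Enumerate traces; 27 have nonzero weight after conditioning:
  (W=3, Z=2, Y=2, X=0, V=1, U=2) weight 1/702
  (W=3, Z=2, Y=2, X=0, V=3, U=3) weight 1/702
  (W=3, Z=2, Y=2, X=0, V=4, U=2) weight 1/702
  (W=3, Z=2, Y=2, X=1, V=1, U=2) weight 1/702
  (W=3, Z=2, Y=2, X=1, V=3, U=3) weight 1/702
  (W=3, Z=2, Y=2, X=1, V=4, U=2) weight 1/702
  (W=3, Z=2, Y=2, X=2, V=1, U=2) weight 1/702
  (W=3, Z=2, Y=2, X=2, V=3, U=3) weight 1/702
  … 19 more
Group by U:
  weight(U=2) = 1/39
  weight(U=3) = 1/78
Total weight = 1/39 + 1/78 = 1/26
P(U=2 | obs) = 1/39 / 1/26 = 2/3
P(U=3 | obs) = 1/78 / 1/26 = 1/3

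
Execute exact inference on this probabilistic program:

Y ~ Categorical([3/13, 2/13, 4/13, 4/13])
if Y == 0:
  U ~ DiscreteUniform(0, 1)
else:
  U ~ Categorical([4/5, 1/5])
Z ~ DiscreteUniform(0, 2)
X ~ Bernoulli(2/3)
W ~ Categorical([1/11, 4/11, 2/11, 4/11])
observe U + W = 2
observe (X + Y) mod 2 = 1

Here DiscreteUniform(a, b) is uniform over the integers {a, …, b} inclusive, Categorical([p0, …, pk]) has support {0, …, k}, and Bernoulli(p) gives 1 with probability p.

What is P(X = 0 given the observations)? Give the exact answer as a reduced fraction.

Enumerate traces; 24 have nonzero weight after conditioning:
  (Y=0, U=0, Z=0, X=1, W=2) weight 2/429
  (Y=0, U=0, Z=1, X=1, W=2) weight 2/429
  (Y=0, U=0, Z=2, X=1, W=2) weight 2/429
  (Y=0, U=1, Z=0, X=1, W=1) weight 4/429
  (Y=0, U=1, Z=1, X=1, W=1) weight 4/429
  (Y=0, U=1, Z=2, X=1, W=1) weight 4/429
  (Y=1, U=0, Z=0, X=0, W=2) weight 16/6435
  (Y=1, U=0, Z=1, X=0, W=2) weight 16/6435
  … 16 more
Group by X:
  weight(X=0) = 24/715
  weight(X=1) = 62/715
Total weight = 24/715 + 62/715 = 86/715
P(X=0 | obs) = 24/715 / 86/715 = 12/43
P(X=1 | obs) = 62/715 / 86/715 = 31/43

P(X = 0 | obs) = 12/43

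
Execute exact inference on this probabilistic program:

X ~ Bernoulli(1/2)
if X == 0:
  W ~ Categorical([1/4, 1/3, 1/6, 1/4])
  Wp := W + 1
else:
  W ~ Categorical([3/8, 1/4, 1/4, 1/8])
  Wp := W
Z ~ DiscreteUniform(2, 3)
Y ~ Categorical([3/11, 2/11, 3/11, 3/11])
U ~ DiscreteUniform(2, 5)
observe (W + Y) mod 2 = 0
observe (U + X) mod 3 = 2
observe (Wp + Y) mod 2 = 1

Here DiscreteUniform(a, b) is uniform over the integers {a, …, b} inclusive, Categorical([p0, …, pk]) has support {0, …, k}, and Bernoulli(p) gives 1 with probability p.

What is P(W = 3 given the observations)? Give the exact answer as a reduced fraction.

P(W = 3 | obs) = 3/13

Enumerate traces; 32 have nonzero weight after conditioning:
  (X=0, W=0, Z=2, Y=0, U=2) weight 3/704
  (X=0, W=0, Z=2, Y=0, U=5) weight 3/704
  (X=0, W=0, Z=2, Y=2, U=2) weight 3/704
  (X=0, W=0, Z=2, Y=2, U=5) weight 3/704
  (X=0, W=0, Z=3, Y=0, U=2) weight 3/704
  (X=0, W=0, Z=3, Y=0, U=5) weight 3/704
  (X=0, W=0, Z=3, Y=2, U=2) weight 3/704
  (X=0, W=0, Z=3, Y=2, U=5) weight 3/704
  (X=0, W=1, Z=2, Y=1, U=2) weight 1/264
  (X=0, W=2, Z=2, Y=0, U=2) weight 1/352
  … 22 more
Group by W:
  weight(W=0) = 3/88
  weight(W=1) = 5/132
  weight(W=2) = 1/44
  weight(W=3) = 5/176
Total weight = 3/88 + 5/132 + 1/44 + 5/176 = 65/528
P(W=0 | obs) = 3/88 / 65/528 = 18/65
P(W=1 | obs) = 5/132 / 65/528 = 4/13
P(W=2 | obs) = 1/44 / 65/528 = 12/65
P(W=3 | obs) = 5/176 / 65/528 = 3/13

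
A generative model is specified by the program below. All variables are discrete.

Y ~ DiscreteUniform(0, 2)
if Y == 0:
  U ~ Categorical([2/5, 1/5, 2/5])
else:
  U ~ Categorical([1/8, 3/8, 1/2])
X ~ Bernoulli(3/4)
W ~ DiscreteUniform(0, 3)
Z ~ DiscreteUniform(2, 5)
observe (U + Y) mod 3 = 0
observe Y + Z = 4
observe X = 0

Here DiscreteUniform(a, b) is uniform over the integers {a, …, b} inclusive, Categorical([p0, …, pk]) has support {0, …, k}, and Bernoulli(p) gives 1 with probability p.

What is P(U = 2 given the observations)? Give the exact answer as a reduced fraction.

Enumerate traces; 12 have nonzero weight after conditioning:
  (Y=0, U=0, X=0, W=0, Z=4) weight 1/480
  (Y=0, U=0, X=0, W=1, Z=4) weight 1/480
  (Y=0, U=0, X=0, W=2, Z=4) weight 1/480
  (Y=0, U=0, X=0, W=3, Z=4) weight 1/480
  (Y=1, U=2, X=0, W=0, Z=3) weight 1/384
  (Y=1, U=2, X=0, W=1, Z=3) weight 1/384
  (Y=1, U=2, X=0, W=2, Z=3) weight 1/384
  (Y=1, U=2, X=0, W=3, Z=3) weight 1/384
  (Y=2, U=1, X=0, W=0, Z=2) weight 1/512
  … 3 more
Group by U:
  weight(U=0) = 1/120
  weight(U=1) = 1/128
  weight(U=2) = 1/96
Total weight = 1/120 + 1/128 + 1/96 = 17/640
P(U=0 | obs) = 1/120 / 17/640 = 16/51
P(U=1 | obs) = 1/128 / 17/640 = 5/17
P(U=2 | obs) = 1/96 / 17/640 = 20/51

P(U = 2 | obs) = 20/51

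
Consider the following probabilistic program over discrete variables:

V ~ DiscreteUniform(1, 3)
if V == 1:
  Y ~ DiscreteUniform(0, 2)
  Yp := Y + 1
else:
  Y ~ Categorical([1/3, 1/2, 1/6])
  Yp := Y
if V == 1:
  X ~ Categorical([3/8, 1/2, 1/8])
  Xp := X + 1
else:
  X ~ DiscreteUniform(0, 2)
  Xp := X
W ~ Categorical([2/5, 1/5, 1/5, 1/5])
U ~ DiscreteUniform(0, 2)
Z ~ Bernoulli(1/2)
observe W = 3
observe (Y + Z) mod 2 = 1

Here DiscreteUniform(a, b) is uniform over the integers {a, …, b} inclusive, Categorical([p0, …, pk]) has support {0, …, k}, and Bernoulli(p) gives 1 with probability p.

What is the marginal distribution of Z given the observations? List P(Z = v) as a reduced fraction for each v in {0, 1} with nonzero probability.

P(Z=0) = 4/9, P(Z=1) = 5/9

Enumerate traces; 81 have nonzero weight after conditioning:
  (V=1, Y=0, X=0, W=3, U=0, Z=1) weight 1/720
  (V=1, Y=0, X=0, W=3, U=1, Z=1) weight 1/720
  (V=1, Y=0, X=0, W=3, U=2, Z=1) weight 1/720
  (V=1, Y=0, X=1, W=3, U=0, Z=1) weight 1/540
  (V=1, Y=0, X=1, W=3, U=1, Z=1) weight 1/540
  (V=1, Y=0, X=1, W=3, U=2, Z=1) weight 1/540
  (V=1, Y=0, X=2, W=3, U=0, Z=1) weight 1/2160
  (V=1, Y=0, X=2, W=3, U=1, Z=1) weight 1/2160
  (V=1, Y=1, X=0, W=3, U=0, Z=0) weight 1/720
  … 72 more
Group by Z:
  weight(Z=0) = 2/45
  weight(Z=1) = 1/18
Total weight = 2/45 + 1/18 = 1/10
P(Z=0 | obs) = 2/45 / 1/10 = 4/9
P(Z=1 | obs) = 1/18 / 1/10 = 5/9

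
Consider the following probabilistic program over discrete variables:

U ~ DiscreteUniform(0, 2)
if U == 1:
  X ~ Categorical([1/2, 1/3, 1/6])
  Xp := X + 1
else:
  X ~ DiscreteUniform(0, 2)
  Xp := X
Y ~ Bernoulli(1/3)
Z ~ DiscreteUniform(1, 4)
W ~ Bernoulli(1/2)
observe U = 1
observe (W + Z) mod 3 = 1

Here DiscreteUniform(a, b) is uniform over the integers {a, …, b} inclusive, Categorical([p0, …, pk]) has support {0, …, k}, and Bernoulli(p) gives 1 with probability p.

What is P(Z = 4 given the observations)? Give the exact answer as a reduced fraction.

Enumerate traces; 18 have nonzero weight after conditioning:
  (U=1, X=0, Y=0, Z=1, W=0) weight 1/72
  (U=1, X=0, Y=0, Z=3, W=1) weight 1/72
  (U=1, X=0, Y=0, Z=4, W=0) weight 1/72
  (U=1, X=0, Y=1, Z=1, W=0) weight 1/144
  (U=1, X=0, Y=1, Z=3, W=1) weight 1/144
  (U=1, X=0, Y=1, Z=4, W=0) weight 1/144
  (U=1, X=1, Y=0, Z=1, W=0) weight 1/108
  (U=1, X=1, Y=0, Z=3, W=1) weight 1/108
  … 10 more
Group by Z:
  weight(Z=1) = 1/24
  weight(Z=3) = 1/24
  weight(Z=4) = 1/24
Total weight = 1/24 + 1/24 + 1/24 = 1/8
P(Z=1 | obs) = 1/24 / 1/8 = 1/3
P(Z=3 | obs) = 1/24 / 1/8 = 1/3
P(Z=4 | obs) = 1/24 / 1/8 = 1/3

P(Z = 4 | obs) = 1/3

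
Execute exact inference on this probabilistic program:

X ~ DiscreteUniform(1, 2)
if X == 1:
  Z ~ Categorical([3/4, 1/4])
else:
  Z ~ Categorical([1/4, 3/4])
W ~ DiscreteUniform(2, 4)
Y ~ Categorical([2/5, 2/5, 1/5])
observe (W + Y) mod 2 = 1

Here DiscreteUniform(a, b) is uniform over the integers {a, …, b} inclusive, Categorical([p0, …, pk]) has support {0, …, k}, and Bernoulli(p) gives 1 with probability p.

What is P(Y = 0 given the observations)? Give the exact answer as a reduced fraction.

Enumerate traces; 16 have nonzero weight after conditioning:
  (X=1, Z=0, W=2, Y=1) weight 1/20
  (X=1, Z=0, W=3, Y=0) weight 1/20
  (X=1, Z=0, W=3, Y=2) weight 1/40
  (X=1, Z=0, W=4, Y=1) weight 1/20
  (X=1, Z=1, W=2, Y=1) weight 1/60
  (X=1, Z=1, W=3, Y=0) weight 1/60
  (X=1, Z=1, W=3, Y=2) weight 1/120
  (X=1, Z=1, W=4, Y=1) weight 1/60
  … 8 more
Group by Y:
  weight(Y=0) = 2/15
  weight(Y=1) = 4/15
  weight(Y=2) = 1/15
Total weight = 2/15 + 4/15 + 1/15 = 7/15
P(Y=0 | obs) = 2/15 / 7/15 = 2/7
P(Y=1 | obs) = 4/15 / 7/15 = 4/7
P(Y=2 | obs) = 1/15 / 7/15 = 1/7

P(Y = 0 | obs) = 2/7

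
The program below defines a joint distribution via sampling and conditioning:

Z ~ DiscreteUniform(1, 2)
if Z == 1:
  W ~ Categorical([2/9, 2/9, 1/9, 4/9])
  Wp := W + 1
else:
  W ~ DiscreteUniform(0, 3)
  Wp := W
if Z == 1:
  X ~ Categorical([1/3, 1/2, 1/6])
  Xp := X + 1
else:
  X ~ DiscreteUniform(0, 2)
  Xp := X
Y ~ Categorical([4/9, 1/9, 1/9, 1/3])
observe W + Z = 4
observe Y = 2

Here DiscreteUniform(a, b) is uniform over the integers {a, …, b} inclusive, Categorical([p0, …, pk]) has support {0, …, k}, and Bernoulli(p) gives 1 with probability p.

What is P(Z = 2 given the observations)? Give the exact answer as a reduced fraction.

Enumerate traces; 6 have nonzero weight after conditioning:
  (Z=1, W=3, X=0, Y=2) weight 2/243
  (Z=1, W=3, X=1, Y=2) weight 1/81
  (Z=1, W=3, X=2, Y=2) weight 1/243
  (Z=2, W=2, X=0, Y=2) weight 1/216
  (Z=2, W=2, X=1, Y=2) weight 1/216
  (Z=2, W=2, X=2, Y=2) weight 1/216
Group by Z:
  weight(Z=1) = 2/81
  weight(Z=2) = 1/72
Total weight = 2/81 + 1/72 = 25/648
P(Z=1 | obs) = 2/81 / 25/648 = 16/25
P(Z=2 | obs) = 1/72 / 25/648 = 9/25

P(Z = 2 | obs) = 9/25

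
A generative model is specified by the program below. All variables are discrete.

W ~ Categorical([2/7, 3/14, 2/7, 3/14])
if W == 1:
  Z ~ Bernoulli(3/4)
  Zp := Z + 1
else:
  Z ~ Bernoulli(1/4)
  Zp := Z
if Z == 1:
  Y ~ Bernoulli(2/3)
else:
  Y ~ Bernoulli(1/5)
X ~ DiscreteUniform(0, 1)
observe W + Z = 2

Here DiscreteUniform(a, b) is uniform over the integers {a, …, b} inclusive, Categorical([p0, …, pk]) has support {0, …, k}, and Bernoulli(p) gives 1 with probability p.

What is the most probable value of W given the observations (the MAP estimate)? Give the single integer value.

Enumerate traces; 8 have nonzero weight after conditioning:
  (W=1, Z=1, Y=0, X=0) weight 3/112
  (W=1, Z=1, Y=0, X=1) weight 3/112
  (W=1, Z=1, Y=1, X=0) weight 3/56
  (W=1, Z=1, Y=1, X=1) weight 3/56
  (W=2, Z=0, Y=0, X=0) weight 3/35
  (W=2, Z=0, Y=0, X=1) weight 3/35
  (W=2, Z=0, Y=1, X=0) weight 3/140
  (W=2, Z=0, Y=1, X=1) weight 3/140
Group by W:
  weight(W=1) = 9/56
  weight(W=2) = 3/14
Total weight = 9/56 + 3/14 = 3/8
P(W=1 | obs) = 9/56 / 3/8 = 3/7
P(W=2 | obs) = 3/14 / 3/8 = 4/7
argmax = 2

argmax_v P(W = v | obs) = 2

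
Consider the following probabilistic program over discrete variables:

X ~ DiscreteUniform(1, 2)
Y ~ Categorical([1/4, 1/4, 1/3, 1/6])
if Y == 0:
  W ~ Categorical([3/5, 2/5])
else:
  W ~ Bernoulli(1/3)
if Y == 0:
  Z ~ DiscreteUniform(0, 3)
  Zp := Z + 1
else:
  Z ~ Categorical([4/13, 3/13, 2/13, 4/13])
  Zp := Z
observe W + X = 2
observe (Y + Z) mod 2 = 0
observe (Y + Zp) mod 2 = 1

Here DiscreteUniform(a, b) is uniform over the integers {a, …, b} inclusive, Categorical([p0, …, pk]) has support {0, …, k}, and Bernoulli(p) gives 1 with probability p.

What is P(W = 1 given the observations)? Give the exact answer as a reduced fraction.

P(W = 1 | obs) = 2/5

Enumerate traces; 4 have nonzero weight after conditioning:
  (X=1, Y=0, W=1, Z=0) weight 1/80
  (X=1, Y=0, W=1, Z=2) weight 1/80
  (X=2, Y=0, W=0, Z=0) weight 3/160
  (X=2, Y=0, W=0, Z=2) weight 3/160
Group by W:
  weight(W=0) = 3/80
  weight(W=1) = 1/40
Total weight = 3/80 + 1/40 = 1/16
P(W=0 | obs) = 3/80 / 1/16 = 3/5
P(W=1 | obs) = 1/40 / 1/16 = 2/5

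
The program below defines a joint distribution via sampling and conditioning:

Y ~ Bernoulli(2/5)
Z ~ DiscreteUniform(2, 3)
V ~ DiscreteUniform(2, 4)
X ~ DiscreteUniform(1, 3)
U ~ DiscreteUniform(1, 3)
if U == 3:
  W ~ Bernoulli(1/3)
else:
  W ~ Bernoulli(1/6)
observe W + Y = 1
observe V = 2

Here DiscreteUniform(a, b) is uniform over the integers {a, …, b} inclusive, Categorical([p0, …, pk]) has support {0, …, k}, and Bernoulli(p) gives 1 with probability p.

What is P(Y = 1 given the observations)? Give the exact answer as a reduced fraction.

P(Y = 1 | obs) = 7/10

Enumerate traces; 36 have nonzero weight after conditioning:
  (Y=0, Z=2, V=2, X=1, U=1, W=1) weight 1/540
  (Y=0, Z=2, V=2, X=1, U=2, W=1) weight 1/540
  (Y=0, Z=2, V=2, X=1, U=3, W=1) weight 1/270
  (Y=0, Z=2, V=2, X=2, U=1, W=1) weight 1/540
  (Y=0, Z=2, V=2, X=2, U=2, W=1) weight 1/540
  (Y=0, Z=2, V=2, X=2, U=3, W=1) weight 1/270
  (Y=0, Z=2, V=2, X=3, U=1, W=1) weight 1/540
  (Y=0, Z=2, V=2, X=3, U=2, W=1) weight 1/540
  (Y=1, Z=2, V=2, X=1, U=1, W=0) weight 1/162
  … 27 more
Group by Y:
  weight(Y=0) = 2/45
  weight(Y=1) = 14/135
Total weight = 2/45 + 14/135 = 4/27
P(Y=0 | obs) = 2/45 / 4/27 = 3/10
P(Y=1 | obs) = 14/135 / 4/27 = 7/10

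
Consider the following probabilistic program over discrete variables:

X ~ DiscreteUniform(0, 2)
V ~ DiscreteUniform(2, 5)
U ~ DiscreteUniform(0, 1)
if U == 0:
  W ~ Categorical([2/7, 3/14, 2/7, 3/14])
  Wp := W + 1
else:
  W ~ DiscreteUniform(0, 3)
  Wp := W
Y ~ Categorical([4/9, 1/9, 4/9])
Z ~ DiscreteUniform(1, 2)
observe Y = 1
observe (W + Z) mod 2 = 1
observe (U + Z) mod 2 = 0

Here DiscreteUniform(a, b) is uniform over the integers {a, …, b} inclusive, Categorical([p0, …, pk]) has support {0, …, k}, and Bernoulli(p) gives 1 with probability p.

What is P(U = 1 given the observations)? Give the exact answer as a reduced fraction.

Enumerate traces; 48 have nonzero weight after conditioning:
  (X=0, V=2, U=0, W=1, Y=1, Z=2) weight 1/2016
  (X=0, V=2, U=0, W=3, Y=1, Z=2) weight 1/2016
  (X=0, V=2, U=1, W=0, Y=1, Z=1) weight 1/1728
  (X=0, V=2, U=1, W=2, Y=1, Z=1) weight 1/1728
  (X=0, V=3, U=0, W=1, Y=1, Z=2) weight 1/2016
  (X=0, V=3, U=0, W=3, Y=1, Z=2) weight 1/2016
  (X=0, V=3, U=1, W=0, Y=1, Z=1) weight 1/1728
  (X=0, V=3, U=1, W=2, Y=1, Z=1) weight 1/1728
  … 40 more
Group by U:
  weight(U=0) = 1/84
  weight(U=1) = 1/72
Total weight = 1/84 + 1/72 = 13/504
P(U=0 | obs) = 1/84 / 13/504 = 6/13
P(U=1 | obs) = 1/72 / 13/504 = 7/13

P(U = 1 | obs) = 7/13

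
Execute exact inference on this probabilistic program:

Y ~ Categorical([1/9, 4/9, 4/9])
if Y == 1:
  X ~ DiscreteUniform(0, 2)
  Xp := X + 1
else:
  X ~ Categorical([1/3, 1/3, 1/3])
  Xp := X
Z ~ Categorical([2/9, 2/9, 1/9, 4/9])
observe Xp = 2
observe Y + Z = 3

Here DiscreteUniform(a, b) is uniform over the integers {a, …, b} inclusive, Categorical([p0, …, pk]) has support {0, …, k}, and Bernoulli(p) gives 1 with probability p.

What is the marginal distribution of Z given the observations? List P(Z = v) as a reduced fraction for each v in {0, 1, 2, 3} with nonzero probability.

Enumerate traces; 3 have nonzero weight after conditioning:
  (Y=0, X=2, Z=3) weight 4/243
  (Y=1, X=1, Z=2) weight 4/243
  (Y=2, X=2, Z=1) weight 8/243
Group by Z:
  weight(Z=1) = 8/243
  weight(Z=2) = 4/243
  weight(Z=3) = 4/243
Total weight = 8/243 + 4/243 + 4/243 = 16/243
P(Z=1 | obs) = 8/243 / 16/243 = 1/2
P(Z=2 | obs) = 4/243 / 16/243 = 1/4
P(Z=3 | obs) = 4/243 / 16/243 = 1/4

P(Z=1) = 1/2, P(Z=2) = 1/4, P(Z=3) = 1/4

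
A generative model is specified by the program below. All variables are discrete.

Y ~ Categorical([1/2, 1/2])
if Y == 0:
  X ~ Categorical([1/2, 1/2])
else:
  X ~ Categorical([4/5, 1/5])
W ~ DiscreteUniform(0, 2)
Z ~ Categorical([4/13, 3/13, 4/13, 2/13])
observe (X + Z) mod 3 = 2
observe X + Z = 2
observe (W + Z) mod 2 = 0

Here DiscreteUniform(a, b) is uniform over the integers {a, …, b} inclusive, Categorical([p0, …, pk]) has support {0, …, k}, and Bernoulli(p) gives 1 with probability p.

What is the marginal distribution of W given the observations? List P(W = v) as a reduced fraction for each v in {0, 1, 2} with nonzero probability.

P(W=0) = 52/125, P(W=1) = 21/125, P(W=2) = 52/125

Enumerate traces; 6 have nonzero weight after conditioning:
  (Y=0, X=0, W=0, Z=2) weight 1/39
  (Y=0, X=0, W=2, Z=2) weight 1/39
  (Y=0, X=1, W=1, Z=1) weight 1/52
  (Y=1, X=0, W=0, Z=2) weight 8/195
  (Y=1, X=0, W=2, Z=2) weight 8/195
  (Y=1, X=1, W=1, Z=1) weight 1/130
Group by W:
  weight(W=0) = 1/15
  weight(W=1) = 7/260
  weight(W=2) = 1/15
Total weight = 1/15 + 7/260 + 1/15 = 25/156
P(W=0 | obs) = 1/15 / 25/156 = 52/125
P(W=1 | obs) = 7/260 / 25/156 = 21/125
P(W=2 | obs) = 1/15 / 25/156 = 52/125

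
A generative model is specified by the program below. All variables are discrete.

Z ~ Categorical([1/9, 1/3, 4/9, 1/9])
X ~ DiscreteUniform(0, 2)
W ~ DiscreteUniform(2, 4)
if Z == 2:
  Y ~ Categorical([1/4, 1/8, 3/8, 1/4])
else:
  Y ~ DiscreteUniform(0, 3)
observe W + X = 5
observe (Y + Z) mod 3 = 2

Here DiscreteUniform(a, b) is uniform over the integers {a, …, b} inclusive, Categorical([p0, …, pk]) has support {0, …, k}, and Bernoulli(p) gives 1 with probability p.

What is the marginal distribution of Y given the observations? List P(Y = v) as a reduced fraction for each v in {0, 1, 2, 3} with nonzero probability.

P(Y=0) = 4/13, P(Y=1) = 3/13, P(Y=2) = 2/13, P(Y=3) = 4/13

Enumerate traces; 10 have nonzero weight after conditioning:
  (Z=0, X=1, W=4, Y=2) weight 1/324
  (Z=0, X=2, W=3, Y=2) weight 1/324
  (Z=1, X=1, W=4, Y=1) weight 1/108
  (Z=1, X=2, W=3, Y=1) weight 1/108
  (Z=2, X=1, W=4, Y=0) weight 1/81
  (Z=2, X=1, W=4, Y=3) weight 1/81
  (Z=2, X=2, W=3, Y=0) weight 1/81
  (Z=2, X=2, W=3, Y=3) weight 1/81
  … 2 more
Group by Y:
  weight(Y=0) = 2/81
  weight(Y=1) = 1/54
  weight(Y=2) = 1/81
  weight(Y=3) = 2/81
Total weight = 2/81 + 1/54 + 1/81 + 2/81 = 13/162
P(Y=0 | obs) = 2/81 / 13/162 = 4/13
P(Y=1 | obs) = 1/54 / 13/162 = 3/13
P(Y=2 | obs) = 1/81 / 13/162 = 2/13
P(Y=3 | obs) = 2/81 / 13/162 = 4/13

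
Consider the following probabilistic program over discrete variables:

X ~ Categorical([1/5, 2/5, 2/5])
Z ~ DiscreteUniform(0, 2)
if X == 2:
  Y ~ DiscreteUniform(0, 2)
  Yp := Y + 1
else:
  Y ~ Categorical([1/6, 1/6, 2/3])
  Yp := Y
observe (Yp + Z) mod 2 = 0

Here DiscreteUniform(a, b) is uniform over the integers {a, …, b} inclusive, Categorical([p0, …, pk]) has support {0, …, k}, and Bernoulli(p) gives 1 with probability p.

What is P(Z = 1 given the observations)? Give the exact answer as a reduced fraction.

P(Z = 1 | obs) = 11/49

Enumerate traces; 14 have nonzero weight after conditioning:
  (X=0, Z=0, Y=0) weight 1/90
  (X=0, Z=0, Y=2) weight 2/45
  (X=0, Z=1, Y=1) weight 1/90
  (X=0, Z=2, Y=0) weight 1/90
  (X=0, Z=2, Y=2) weight 2/45
  (X=1, Z=0, Y=0) weight 1/45
  (X=1, Z=0, Y=2) weight 4/45
  (X=1, Z=1, Y=1) weight 1/45
  … 6 more
Group by Z:
  weight(Z=0) = 19/90
  weight(Z=1) = 11/90
  weight(Z=2) = 19/90
Total weight = 19/90 + 11/90 + 19/90 = 49/90
P(Z=0 | obs) = 19/90 / 49/90 = 19/49
P(Z=1 | obs) = 11/90 / 49/90 = 11/49
P(Z=2 | obs) = 19/90 / 49/90 = 19/49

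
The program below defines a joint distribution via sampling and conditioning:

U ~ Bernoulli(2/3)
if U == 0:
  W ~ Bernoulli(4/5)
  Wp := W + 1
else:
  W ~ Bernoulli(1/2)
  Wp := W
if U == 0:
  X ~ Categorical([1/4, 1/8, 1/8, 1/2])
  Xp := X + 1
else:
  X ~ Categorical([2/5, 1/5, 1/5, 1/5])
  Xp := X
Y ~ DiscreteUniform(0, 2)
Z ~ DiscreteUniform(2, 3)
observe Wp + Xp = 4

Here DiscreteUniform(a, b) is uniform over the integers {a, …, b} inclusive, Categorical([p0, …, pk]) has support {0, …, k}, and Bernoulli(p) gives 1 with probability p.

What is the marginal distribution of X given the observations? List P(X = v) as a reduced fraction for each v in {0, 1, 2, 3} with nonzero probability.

Enumerate traces; 18 have nonzero weight after conditioning:
  (U=0, W=0, X=2, Y=0, Z=2) weight 1/720
  (U=0, W=0, X=2, Y=0, Z=3) weight 1/720
  (U=0, W=0, X=2, Y=1, Z=2) weight 1/720
  (U=0, W=0, X=2, Y=1, Z=3) weight 1/720
  (U=0, W=0, X=2, Y=2, Z=2) weight 1/720
  (U=0, W=0, X=2, Y=2, Z=3) weight 1/720
  (U=0, W=1, X=1, Y=0, Z=2) weight 1/180
  (U=0, W=1, X=1, Y=0, Z=3) weight 1/180
  (U=1, W=1, X=3, Y=0, Z=2) weight 1/90
  … 9 more
Group by X:
  weight(X=1) = 1/30
  weight(X=2) = 1/120
  weight(X=3) = 1/15
Total weight = 1/30 + 1/120 + 1/15 = 13/120
P(X=1 | obs) = 1/30 / 13/120 = 4/13
P(X=2 | obs) = 1/120 / 13/120 = 1/13
P(X=3 | obs) = 1/15 / 13/120 = 8/13

P(X=1) = 4/13, P(X=2) = 1/13, P(X=3) = 8/13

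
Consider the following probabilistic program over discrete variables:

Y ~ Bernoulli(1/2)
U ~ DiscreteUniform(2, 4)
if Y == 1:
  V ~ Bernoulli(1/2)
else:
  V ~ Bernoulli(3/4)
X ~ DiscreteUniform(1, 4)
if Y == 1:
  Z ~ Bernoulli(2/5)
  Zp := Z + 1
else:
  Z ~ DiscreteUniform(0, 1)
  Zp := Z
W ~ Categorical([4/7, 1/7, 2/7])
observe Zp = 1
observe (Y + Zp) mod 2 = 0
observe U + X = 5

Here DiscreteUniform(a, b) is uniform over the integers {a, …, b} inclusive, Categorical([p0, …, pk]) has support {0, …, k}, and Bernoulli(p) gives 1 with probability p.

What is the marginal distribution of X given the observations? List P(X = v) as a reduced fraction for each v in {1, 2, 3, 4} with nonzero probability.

Enumerate traces; 18 have nonzero weight after conditioning:
  (Y=1, U=2, V=0, X=3, Z=0, W=0) weight 1/140
  (Y=1, U=2, V=0, X=3, Z=0, W=1) weight 1/560
  (Y=1, U=2, V=0, X=3, Z=0, W=2) weight 1/280
  (Y=1, U=2, V=1, X=3, Z=0, W=0) weight 1/140
  (Y=1, U=2, V=1, X=3, Z=0, W=1) weight 1/560
  (Y=1, U=2, V=1, X=3, Z=0, W=2) weight 1/280
  (Y=1, U=3, V=0, X=2, Z=0, W=0) weight 1/140
  (Y=1, U=3, V=0, X=2, Z=0, W=1) weight 1/560
  (Y=1, U=4, V=0, X=1, Z=0, W=0) weight 1/140
  … 9 more
Group by X:
  weight(X=1) = 1/40
  weight(X=2) = 1/40
  weight(X=3) = 1/40
Total weight = 1/40 + 1/40 + 1/40 = 3/40
P(X=1 | obs) = 1/40 / 3/40 = 1/3
P(X=2 | obs) = 1/40 / 3/40 = 1/3
P(X=3 | obs) = 1/40 / 3/40 = 1/3

P(X=1) = 1/3, P(X=2) = 1/3, P(X=3) = 1/3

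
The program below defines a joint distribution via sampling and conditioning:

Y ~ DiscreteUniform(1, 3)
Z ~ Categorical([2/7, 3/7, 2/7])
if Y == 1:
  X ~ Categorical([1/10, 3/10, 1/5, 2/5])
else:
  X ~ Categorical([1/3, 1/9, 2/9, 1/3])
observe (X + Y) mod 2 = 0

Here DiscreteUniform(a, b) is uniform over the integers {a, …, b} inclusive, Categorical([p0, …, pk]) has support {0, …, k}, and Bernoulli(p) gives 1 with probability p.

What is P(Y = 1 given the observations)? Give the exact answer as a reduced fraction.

Enumerate traces; 18 have nonzero weight after conditioning:
  (Y=1, Z=0, X=1) weight 1/35
  (Y=1, Z=0, X=3) weight 4/105
  (Y=1, Z=1, X=1) weight 3/70
  (Y=1, Z=1, X=3) weight 2/35
  (Y=1, Z=2, X=1) weight 1/35
  (Y=1, Z=2, X=3) weight 4/105
  (Y=2, Z=0, X=0) weight 2/63
  (Y=2, Z=0, X=2) weight 4/189
  (Y=3, Z=0, X=1) weight 2/189
  … 9 more
Group by Y:
  weight(Y=1) = 7/30
  weight(Y=2) = 5/27
  weight(Y=3) = 4/27
Total weight = 7/30 + 5/27 + 4/27 = 17/30
P(Y=1 | obs) = 7/30 / 17/30 = 7/17
P(Y=2 | obs) = 5/27 / 17/30 = 50/153
P(Y=3 | obs) = 4/27 / 17/30 = 40/153

P(Y = 1 | obs) = 7/17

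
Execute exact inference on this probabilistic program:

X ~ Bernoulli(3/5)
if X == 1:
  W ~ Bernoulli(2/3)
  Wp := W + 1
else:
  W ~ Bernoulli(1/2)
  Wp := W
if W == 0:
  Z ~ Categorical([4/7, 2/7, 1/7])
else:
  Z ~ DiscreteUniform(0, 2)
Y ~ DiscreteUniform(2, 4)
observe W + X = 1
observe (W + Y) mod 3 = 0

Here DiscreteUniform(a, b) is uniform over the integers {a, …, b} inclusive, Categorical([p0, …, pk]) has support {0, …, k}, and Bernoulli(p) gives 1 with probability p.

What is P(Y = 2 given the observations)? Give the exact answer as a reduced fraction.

Enumerate traces; 6 have nonzero weight after conditioning:
  (X=0, W=1, Z=0, Y=2) weight 1/45
  (X=0, W=1, Z=1, Y=2) weight 1/45
  (X=0, W=1, Z=2, Y=2) weight 1/45
  (X=1, W=0, Z=0, Y=3) weight 4/105
  (X=1, W=0, Z=1, Y=3) weight 2/105
  (X=1, W=0, Z=2, Y=3) weight 1/105
Group by Y:
  weight(Y=2) = 1/15
  weight(Y=3) = 1/15
Total weight = 1/15 + 1/15 = 2/15
P(Y=2 | obs) = 1/15 / 2/15 = 1/2
P(Y=3 | obs) = 1/15 / 2/15 = 1/2

P(Y = 2 | obs) = 1/2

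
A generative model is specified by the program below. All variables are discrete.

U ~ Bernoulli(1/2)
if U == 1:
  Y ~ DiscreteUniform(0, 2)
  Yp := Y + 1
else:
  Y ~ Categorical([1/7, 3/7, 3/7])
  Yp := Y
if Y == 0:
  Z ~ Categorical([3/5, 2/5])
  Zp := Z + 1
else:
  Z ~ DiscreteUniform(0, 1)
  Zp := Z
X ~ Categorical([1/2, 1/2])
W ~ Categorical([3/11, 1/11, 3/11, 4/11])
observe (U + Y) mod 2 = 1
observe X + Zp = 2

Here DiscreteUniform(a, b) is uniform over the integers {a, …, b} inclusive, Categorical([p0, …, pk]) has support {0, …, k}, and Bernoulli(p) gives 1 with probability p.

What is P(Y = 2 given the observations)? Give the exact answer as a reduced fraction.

P(Y = 2 | obs) = 7/30

Enumerate traces; 16 have nonzero weight after conditioning:
  (U=0, Y=1, Z=1, X=1, W=0) weight 9/616
  (U=0, Y=1, Z=1, X=1, W=1) weight 3/616
  (U=0, Y=1, Z=1, X=1, W=2) weight 9/616
  (U=0, Y=1, Z=1, X=1, W=3) weight 3/154
  (U=1, Y=0, Z=0, X=1, W=0) weight 3/220
  (U=1, Y=0, Z=0, X=1, W=1) weight 1/220
  (U=1, Y=0, Z=0, X=1, W=2) weight 3/220
  (U=1, Y=0, Z=0, X=1, W=3) weight 1/55
  (U=1, Y=2, Z=1, X=1, W=0) weight 1/88
  … 7 more
Group by Y:
  weight(Y=0) = 1/12
  weight(Y=1) = 3/56
  weight(Y=2) = 1/24
Total weight = 1/12 + 3/56 + 1/24 = 5/28
P(Y=0 | obs) = 1/12 / 5/28 = 7/15
P(Y=1 | obs) = 3/56 / 5/28 = 3/10
P(Y=2 | obs) = 1/24 / 5/28 = 7/30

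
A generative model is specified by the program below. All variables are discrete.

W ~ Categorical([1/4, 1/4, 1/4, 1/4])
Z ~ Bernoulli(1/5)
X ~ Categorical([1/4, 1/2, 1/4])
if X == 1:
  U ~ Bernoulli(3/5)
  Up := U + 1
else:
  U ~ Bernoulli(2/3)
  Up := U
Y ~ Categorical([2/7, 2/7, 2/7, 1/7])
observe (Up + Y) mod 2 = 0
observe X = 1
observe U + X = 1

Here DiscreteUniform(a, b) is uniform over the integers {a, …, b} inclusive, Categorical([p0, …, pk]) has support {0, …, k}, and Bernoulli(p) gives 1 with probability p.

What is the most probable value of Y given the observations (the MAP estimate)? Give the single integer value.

Enumerate traces; 16 have nonzero weight after conditioning:
  (W=0, Z=0, X=1, U=0, Y=1) weight 2/175
  (W=0, Z=0, X=1, U=0, Y=3) weight 1/175
  (W=0, Z=1, X=1, U=0, Y=1) weight 1/350
  (W=0, Z=1, X=1, U=0, Y=3) weight 1/700
  (W=1, Z=0, X=1, U=0, Y=1) weight 2/175
  (W=1, Z=0, X=1, U=0, Y=3) weight 1/175
  (W=1, Z=1, X=1, U=0, Y=1) weight 1/350
  (W=1, Z=1, X=1, U=0, Y=3) weight 1/700
  … 8 more
Group by Y:
  weight(Y=1) = 2/35
  weight(Y=3) = 1/35
Total weight = 2/35 + 1/35 = 3/35
P(Y=1 | obs) = 2/35 / 3/35 = 2/3
P(Y=3 | obs) = 1/35 / 3/35 = 1/3
argmax = 1

argmax_v P(Y = v | obs) = 1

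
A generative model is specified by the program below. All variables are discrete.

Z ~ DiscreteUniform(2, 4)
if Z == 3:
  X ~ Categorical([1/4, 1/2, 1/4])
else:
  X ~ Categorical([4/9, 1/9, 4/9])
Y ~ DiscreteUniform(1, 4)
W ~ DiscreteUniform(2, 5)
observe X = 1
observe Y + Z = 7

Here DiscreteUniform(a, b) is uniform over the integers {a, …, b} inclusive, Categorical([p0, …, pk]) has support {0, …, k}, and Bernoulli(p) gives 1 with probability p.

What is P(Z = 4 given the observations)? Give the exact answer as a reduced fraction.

Enumerate traces; 8 have nonzero weight after conditioning:
  (Z=3, X=1, Y=4, W=2) weight 1/96
  (Z=3, X=1, Y=4, W=3) weight 1/96
  (Z=3, X=1, Y=4, W=4) weight 1/96
  (Z=3, X=1, Y=4, W=5) weight 1/96
  (Z=4, X=1, Y=3, W=2) weight 1/432
  (Z=4, X=1, Y=3, W=3) weight 1/432
  (Z=4, X=1, Y=3, W=4) weight 1/432
  (Z=4, X=1, Y=3, W=5) weight 1/432
Group by Z:
  weight(Z=3) = 1/24
  weight(Z=4) = 1/108
Total weight = 1/24 + 1/108 = 11/216
P(Z=3 | obs) = 1/24 / 11/216 = 9/11
P(Z=4 | obs) = 1/108 / 11/216 = 2/11

P(Z = 4 | obs) = 2/11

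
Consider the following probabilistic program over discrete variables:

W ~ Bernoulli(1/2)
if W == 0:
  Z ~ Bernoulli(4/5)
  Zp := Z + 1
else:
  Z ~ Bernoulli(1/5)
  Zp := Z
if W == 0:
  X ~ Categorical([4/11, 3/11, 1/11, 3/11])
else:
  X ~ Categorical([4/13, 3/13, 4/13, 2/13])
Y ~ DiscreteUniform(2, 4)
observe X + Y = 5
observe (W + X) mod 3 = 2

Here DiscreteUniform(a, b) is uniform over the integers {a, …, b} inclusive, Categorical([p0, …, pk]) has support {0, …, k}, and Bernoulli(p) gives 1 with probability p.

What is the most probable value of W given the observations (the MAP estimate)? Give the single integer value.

Enumerate traces; 4 have nonzero weight after conditioning:
  (W=0, Z=0, X=2, Y=3) weight 1/330
  (W=0, Z=1, X=2, Y=3) weight 2/165
  (W=1, Z=0, X=1, Y=4) weight 2/65
  (W=1, Z=1, X=1, Y=4) weight 1/130
Group by W:
  weight(W=0) = 1/66
  weight(W=1) = 1/26
Total weight = 1/66 + 1/26 = 23/429
P(W=0 | obs) = 1/66 / 23/429 = 13/46
P(W=1 | obs) = 1/26 / 23/429 = 33/46
argmax = 1

argmax_v P(W = v | obs) = 1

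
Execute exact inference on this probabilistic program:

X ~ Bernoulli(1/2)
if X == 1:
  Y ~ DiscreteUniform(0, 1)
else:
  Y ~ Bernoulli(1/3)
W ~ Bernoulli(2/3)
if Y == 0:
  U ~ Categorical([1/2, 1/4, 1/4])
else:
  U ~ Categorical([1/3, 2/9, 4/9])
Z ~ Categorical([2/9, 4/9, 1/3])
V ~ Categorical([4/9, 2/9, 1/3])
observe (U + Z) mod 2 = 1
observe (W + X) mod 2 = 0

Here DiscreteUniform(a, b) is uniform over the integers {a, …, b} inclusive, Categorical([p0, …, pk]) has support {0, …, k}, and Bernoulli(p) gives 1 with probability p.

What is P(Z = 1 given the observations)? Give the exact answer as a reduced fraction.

P(Z = 1 | obs) = 988/1373

Enumerate traces; 48 have nonzero weight after conditioning:
  (X=0, Y=0, W=0, U=0, Z=1, V=0) weight 8/729
  (X=0, Y=0, W=0, U=0, Z=1, V=1) weight 4/729
  (X=0, Y=0, W=0, U=0, Z=1, V=2) weight 2/243
  (X=0, Y=0, W=0, U=1, Z=0, V=0) weight 2/729
  (X=0, Y=0, W=0, U=1, Z=0, V=1) weight 1/729
  (X=0, Y=0, W=0, U=1, Z=0, V=2) weight 1/486
  (X=0, Y=0, W=0, U=1, Z=2, V=0) weight 1/243
  (X=0, Y=0, W=0, U=1, Z=2, V=1) weight 1/486
  … 40 more
Group by Z:
  weight(Z=0) = 77/2916
  weight(Z=1) = 247/1458
  weight(Z=2) = 77/1944
Total weight = 77/2916 + 247/1458 + 77/1944 = 1373/5832
P(Z=0 | obs) = 77/2916 / 1373/5832 = 154/1373
P(Z=1 | obs) = 247/1458 / 1373/5832 = 988/1373
P(Z=2 | obs) = 77/1944 / 1373/5832 = 231/1373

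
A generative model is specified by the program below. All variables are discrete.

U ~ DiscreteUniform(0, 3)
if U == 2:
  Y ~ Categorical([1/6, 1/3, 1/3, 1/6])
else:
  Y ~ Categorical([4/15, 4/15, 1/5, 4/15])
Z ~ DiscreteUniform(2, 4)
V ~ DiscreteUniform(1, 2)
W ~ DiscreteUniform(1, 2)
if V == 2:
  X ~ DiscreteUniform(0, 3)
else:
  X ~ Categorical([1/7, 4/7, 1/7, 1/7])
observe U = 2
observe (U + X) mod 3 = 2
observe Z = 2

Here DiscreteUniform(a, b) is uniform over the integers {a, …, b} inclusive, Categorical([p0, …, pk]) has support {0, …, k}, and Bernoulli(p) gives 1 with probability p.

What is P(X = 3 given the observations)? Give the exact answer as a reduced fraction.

P(X = 3 | obs) = 1/2

Enumerate traces; 32 have nonzero weight after conditioning:
  (U=2, Y=0, Z=2, V=1, W=1, X=0) weight 1/2016
  (U=2, Y=0, Z=2, V=1, W=1, X=3) weight 1/2016
  (U=2, Y=0, Z=2, V=1, W=2, X=0) weight 1/2016
  (U=2, Y=0, Z=2, V=1, W=2, X=3) weight 1/2016
  (U=2, Y=0, Z=2, V=2, W=1, X=0) weight 1/1152
  (U=2, Y=0, Z=2, V=2, W=1, X=3) weight 1/1152
  (U=2, Y=0, Z=2, V=2, W=2, X=0) weight 1/1152
  (U=2, Y=0, Z=2, V=2, W=2, X=3) weight 1/1152
  … 24 more
Group by X:
  weight(X=0) = 11/672
  weight(X=3) = 11/672
Total weight = 11/672 + 11/672 = 11/336
P(X=0 | obs) = 11/672 / 11/336 = 1/2
P(X=3 | obs) = 11/672 / 11/336 = 1/2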